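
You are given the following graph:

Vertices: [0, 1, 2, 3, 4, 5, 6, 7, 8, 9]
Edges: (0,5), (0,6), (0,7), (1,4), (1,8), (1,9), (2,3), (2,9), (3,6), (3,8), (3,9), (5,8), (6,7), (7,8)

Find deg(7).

Vertex 7 has neighbors [0, 6, 8], so deg(7) = 3.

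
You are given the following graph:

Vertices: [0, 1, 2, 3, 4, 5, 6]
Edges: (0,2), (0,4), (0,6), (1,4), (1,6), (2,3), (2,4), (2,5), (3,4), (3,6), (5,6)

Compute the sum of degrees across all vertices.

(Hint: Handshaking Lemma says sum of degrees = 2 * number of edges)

Count edges: 11 edges.
By Handshaking Lemma: sum of degrees = 2 * 11 = 22.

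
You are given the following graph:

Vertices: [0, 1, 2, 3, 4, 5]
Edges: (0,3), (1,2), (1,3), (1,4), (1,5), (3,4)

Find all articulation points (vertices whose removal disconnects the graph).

An articulation point is a vertex whose removal disconnects the graph.
Articulation points: [1, 3]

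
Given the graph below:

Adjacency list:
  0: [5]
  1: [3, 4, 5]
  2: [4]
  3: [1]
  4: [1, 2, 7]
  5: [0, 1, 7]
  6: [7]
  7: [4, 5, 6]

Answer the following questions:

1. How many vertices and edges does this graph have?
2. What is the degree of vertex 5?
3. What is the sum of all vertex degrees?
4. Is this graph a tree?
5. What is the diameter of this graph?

Count: 8 vertices, 8 edges.
Vertex 5 has neighbors [0, 1, 7], degree = 3.
Handshaking lemma: 2 * 8 = 16.
A tree on 8 vertices has 7 edges. This graph has 8 edges (1 extra). Not a tree.
Diameter (longest shortest path) = 4.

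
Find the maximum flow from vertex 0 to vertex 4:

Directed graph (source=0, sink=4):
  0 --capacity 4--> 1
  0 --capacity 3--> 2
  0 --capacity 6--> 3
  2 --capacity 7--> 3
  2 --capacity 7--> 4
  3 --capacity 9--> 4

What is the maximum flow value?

Computing max flow:
  Flow on (0->2): 3/3
  Flow on (0->3): 6/6
  Flow on (2->4): 3/7
  Flow on (3->4): 6/9
Maximum flow = 9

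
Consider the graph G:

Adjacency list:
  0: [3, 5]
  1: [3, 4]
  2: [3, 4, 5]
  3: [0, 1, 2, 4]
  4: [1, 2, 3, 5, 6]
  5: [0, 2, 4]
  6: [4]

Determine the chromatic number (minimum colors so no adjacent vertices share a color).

The graph has a maximum clique of size 3 (lower bound on chromatic number).
A valid 3-coloring: {0: 0, 1: 2, 2: 2, 3: 1, 4: 0, 5: 1, 6: 1}.
Chromatic number = 3.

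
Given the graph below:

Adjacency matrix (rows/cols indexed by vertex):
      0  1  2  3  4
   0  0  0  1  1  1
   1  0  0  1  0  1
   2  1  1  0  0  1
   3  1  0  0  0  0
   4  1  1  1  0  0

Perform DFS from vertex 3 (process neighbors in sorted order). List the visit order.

DFS from vertex 3 (neighbors processed in ascending order):
Visit order: 3, 0, 2, 1, 4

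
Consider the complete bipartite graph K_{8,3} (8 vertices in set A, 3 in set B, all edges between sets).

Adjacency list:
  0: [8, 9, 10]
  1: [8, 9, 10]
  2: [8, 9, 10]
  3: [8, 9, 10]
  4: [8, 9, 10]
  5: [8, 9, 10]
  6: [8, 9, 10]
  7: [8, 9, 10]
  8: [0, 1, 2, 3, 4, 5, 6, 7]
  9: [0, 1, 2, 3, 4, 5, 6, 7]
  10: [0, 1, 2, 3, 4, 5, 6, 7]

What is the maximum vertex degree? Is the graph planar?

Set-A vertices have degree 3; set-B vertices have degree 8. Maximum degree = max(8,3) = 8.
K_{8,3} contains K_{3,3} as a subgraph (since both sides have >= 3 vertices); by Kuratowski's theorem it is not planar.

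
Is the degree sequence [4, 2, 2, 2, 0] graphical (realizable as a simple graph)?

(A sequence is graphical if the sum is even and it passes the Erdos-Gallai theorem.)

Sum of degrees = 10. Sum is even but fails Erdos-Gallai. The sequence is NOT graphical.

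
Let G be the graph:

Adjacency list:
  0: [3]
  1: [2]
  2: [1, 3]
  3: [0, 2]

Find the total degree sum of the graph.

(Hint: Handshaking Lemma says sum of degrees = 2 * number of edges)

Count edges: 3 edges.
By Handshaking Lemma: sum of degrees = 2 * 3 = 6.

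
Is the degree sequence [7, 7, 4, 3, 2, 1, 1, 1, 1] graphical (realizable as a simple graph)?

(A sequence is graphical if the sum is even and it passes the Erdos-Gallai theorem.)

Sum of degrees = 27. Sum is odd, so the sequence is NOT graphical.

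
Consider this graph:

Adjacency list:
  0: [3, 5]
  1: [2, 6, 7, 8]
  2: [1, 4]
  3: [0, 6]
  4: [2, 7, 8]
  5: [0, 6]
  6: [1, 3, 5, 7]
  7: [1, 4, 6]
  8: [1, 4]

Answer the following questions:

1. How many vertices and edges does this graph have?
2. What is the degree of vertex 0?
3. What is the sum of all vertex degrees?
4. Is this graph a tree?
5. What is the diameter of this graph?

Count: 9 vertices, 12 edges.
Vertex 0 has neighbors [3, 5], degree = 2.
Handshaking lemma: 2 * 12 = 24.
A tree on 9 vertices has 8 edges. This graph has 12 edges (4 extra). Not a tree.
Diameter (longest shortest path) = 4.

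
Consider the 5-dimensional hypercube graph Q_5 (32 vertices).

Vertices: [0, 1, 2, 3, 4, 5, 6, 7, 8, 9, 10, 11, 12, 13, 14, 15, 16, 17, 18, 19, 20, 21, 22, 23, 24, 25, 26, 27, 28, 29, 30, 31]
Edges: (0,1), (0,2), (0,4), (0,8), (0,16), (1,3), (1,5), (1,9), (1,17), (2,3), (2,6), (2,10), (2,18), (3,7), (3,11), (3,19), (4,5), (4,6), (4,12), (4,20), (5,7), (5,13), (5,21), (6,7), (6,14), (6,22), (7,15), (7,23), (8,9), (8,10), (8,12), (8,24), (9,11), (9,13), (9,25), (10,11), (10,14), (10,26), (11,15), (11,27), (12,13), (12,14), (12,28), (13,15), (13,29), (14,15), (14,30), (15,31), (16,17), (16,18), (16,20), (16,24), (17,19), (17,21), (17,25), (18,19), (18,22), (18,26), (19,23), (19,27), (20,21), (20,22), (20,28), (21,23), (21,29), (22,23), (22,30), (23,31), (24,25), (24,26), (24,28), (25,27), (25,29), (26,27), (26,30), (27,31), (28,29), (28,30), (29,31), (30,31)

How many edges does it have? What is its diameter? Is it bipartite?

The 5-dimensional hypercube Q_5 has 32 vertices and each vertex has degree 5.
Total edges = 32 * 5 / 2 = 80.
Diameter = 5 (max Hamming distance between binary labels).
Hypercubes are bipartite (partition by parity of binary representation).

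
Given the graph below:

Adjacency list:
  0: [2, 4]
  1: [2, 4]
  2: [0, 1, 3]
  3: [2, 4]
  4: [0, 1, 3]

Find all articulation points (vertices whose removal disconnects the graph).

No articulation points. The graph is biconnected.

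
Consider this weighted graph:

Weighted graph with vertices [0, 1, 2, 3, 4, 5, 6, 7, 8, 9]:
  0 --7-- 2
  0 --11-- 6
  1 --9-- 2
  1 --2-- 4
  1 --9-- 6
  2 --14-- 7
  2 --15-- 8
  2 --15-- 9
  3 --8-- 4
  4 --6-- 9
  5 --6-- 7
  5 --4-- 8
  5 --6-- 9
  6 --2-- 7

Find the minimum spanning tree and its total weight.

Applying Kruskal's algorithm (sort edges by weight, add if no cycle):
  Add (1,4) w=2
  Add (6,7) w=2
  Add (5,8) w=4
  Add (4,9) w=6
  Add (5,9) w=6
  Add (5,7) w=6
  Add (0,2) w=7
  Add (3,4) w=8
  Add (1,2) w=9
  Skip (1,6) w=9 (creates cycle)
  Skip (0,6) w=11 (creates cycle)
  Skip (2,7) w=14 (creates cycle)
  Skip (2,9) w=15 (creates cycle)
  Skip (2,8) w=15 (creates cycle)
MST weight = 50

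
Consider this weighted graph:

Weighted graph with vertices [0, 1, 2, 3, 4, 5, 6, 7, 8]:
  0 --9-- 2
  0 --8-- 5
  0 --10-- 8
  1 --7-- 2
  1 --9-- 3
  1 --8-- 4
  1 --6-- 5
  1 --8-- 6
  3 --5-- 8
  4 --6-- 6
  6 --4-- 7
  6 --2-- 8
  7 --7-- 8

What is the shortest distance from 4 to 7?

Using Dijkstra's algorithm from vertex 4:
Shortest path: 4 -> 6 -> 7
Total weight: 6 + 4 = 10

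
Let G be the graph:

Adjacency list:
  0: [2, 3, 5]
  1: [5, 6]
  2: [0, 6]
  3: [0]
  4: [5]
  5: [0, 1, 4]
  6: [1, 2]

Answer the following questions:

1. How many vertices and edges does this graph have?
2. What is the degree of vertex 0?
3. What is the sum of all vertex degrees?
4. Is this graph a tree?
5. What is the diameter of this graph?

Count: 7 vertices, 7 edges.
Vertex 0 has neighbors [2, 3, 5], degree = 3.
Handshaking lemma: 2 * 7 = 14.
A tree on 7 vertices has 6 edges. This graph has 7 edges (1 extra). Not a tree.
Diameter (longest shortest path) = 3.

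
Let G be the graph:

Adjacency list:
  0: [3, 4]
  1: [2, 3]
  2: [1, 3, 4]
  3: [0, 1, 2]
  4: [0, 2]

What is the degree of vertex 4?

Vertex 4 has neighbors [0, 2], so deg(4) = 2.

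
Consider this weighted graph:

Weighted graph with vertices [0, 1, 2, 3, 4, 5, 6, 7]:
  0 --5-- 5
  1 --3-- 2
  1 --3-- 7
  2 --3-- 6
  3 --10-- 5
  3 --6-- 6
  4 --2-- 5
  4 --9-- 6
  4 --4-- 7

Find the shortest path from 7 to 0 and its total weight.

Using Dijkstra's algorithm from vertex 7:
Shortest path: 7 -> 4 -> 5 -> 0
Total weight: 4 + 2 + 5 = 11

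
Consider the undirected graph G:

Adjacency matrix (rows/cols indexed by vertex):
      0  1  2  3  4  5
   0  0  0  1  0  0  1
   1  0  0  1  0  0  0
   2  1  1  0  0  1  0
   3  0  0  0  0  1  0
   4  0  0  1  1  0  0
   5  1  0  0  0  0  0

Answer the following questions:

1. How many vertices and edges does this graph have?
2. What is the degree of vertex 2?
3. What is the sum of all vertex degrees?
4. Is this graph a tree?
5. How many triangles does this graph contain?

Count: 6 vertices, 5 edges.
Vertex 2 has neighbors [0, 1, 4], degree = 3.
Handshaking lemma: 2 * 5 = 10.
A graph is a tree iff it is connected and has exactly n-1 edges. This graph is connected (all 6 vertices in one component) and has 6-1 = 5 edges. It is a tree.
Number of triangles = 0.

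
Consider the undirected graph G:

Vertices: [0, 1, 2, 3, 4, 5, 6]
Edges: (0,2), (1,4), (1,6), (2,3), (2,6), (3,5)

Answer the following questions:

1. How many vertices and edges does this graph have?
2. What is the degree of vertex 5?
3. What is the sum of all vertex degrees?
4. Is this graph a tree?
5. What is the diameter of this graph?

Count: 7 vertices, 6 edges.
Vertex 5 has neighbors [3], degree = 1.
Handshaking lemma: 2 * 6 = 12.
A graph is a tree iff it is connected and has exactly n-1 edges. This graph is connected (all 7 vertices in one component) and has 7-1 = 6 edges. It is a tree.
Diameter (longest shortest path) = 5.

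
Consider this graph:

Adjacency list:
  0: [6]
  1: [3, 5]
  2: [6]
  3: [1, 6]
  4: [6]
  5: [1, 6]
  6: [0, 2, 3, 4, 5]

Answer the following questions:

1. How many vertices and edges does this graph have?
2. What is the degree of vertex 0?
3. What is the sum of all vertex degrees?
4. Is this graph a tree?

Count: 7 vertices, 7 edges.
Vertex 0 has neighbors [6], degree = 1.
Handshaking lemma: 2 * 7 = 14.
A tree on 7 vertices has 6 edges. This graph has 7 edges (1 extra). Not a tree.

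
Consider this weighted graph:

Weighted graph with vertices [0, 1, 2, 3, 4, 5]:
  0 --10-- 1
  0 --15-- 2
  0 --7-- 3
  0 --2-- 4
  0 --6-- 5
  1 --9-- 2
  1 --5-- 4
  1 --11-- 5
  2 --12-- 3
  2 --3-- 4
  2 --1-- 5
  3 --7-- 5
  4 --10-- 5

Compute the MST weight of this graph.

Applying Kruskal's algorithm (sort edges by weight, add if no cycle):
  Add (2,5) w=1
  Add (0,4) w=2
  Add (2,4) w=3
  Add (1,4) w=5
  Skip (0,5) w=6 (creates cycle)
  Add (0,3) w=7
  Skip (3,5) w=7 (creates cycle)
  Skip (1,2) w=9 (creates cycle)
  Skip (0,1) w=10 (creates cycle)
  Skip (4,5) w=10 (creates cycle)
  Skip (1,5) w=11 (creates cycle)
  Skip (2,3) w=12 (creates cycle)
  Skip (0,2) w=15 (creates cycle)
MST weight = 18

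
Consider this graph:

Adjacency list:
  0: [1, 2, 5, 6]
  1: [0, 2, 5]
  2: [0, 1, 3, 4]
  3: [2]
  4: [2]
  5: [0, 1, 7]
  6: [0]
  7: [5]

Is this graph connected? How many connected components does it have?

Checking connectivity: the graph has 1 connected component(s).
All vertices are reachable from each other. The graph IS connected.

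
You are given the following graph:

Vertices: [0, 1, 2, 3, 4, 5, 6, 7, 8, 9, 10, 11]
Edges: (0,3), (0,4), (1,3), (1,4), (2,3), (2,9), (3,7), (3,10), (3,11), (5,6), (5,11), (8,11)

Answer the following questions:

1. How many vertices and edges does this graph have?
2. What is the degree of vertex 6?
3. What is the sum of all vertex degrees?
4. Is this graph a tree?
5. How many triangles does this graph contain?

Count: 12 vertices, 12 edges.
Vertex 6 has neighbors [5], degree = 1.
Handshaking lemma: 2 * 12 = 24.
A tree on 12 vertices has 11 edges. This graph has 12 edges (1 extra). Not a tree.
Number of triangles = 0.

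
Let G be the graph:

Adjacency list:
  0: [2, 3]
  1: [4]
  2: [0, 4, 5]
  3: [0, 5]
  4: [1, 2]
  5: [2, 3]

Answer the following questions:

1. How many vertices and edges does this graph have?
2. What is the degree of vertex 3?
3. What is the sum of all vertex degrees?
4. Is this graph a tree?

Count: 6 vertices, 6 edges.
Vertex 3 has neighbors [0, 5], degree = 2.
Handshaking lemma: 2 * 6 = 12.
A tree on 6 vertices has 5 edges. This graph has 6 edges (1 extra). Not a tree.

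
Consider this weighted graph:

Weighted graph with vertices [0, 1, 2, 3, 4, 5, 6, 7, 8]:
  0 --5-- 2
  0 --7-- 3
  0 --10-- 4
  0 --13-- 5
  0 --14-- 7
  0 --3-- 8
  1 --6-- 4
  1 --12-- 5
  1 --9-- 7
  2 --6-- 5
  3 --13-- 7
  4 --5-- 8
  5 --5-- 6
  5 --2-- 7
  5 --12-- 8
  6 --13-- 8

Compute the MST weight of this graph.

Applying Kruskal's algorithm (sort edges by weight, add if no cycle):
  Add (5,7) w=2
  Add (0,8) w=3
  Add (0,2) w=5
  Add (4,8) w=5
  Add (5,6) w=5
  Add (1,4) w=6
  Add (2,5) w=6
  Add (0,3) w=7
  Skip (1,7) w=9 (creates cycle)
  Skip (0,4) w=10 (creates cycle)
  Skip (1,5) w=12 (creates cycle)
  Skip (5,8) w=12 (creates cycle)
  Skip (0,5) w=13 (creates cycle)
  Skip (3,7) w=13 (creates cycle)
  Skip (6,8) w=13 (creates cycle)
  Skip (0,7) w=14 (creates cycle)
MST weight = 39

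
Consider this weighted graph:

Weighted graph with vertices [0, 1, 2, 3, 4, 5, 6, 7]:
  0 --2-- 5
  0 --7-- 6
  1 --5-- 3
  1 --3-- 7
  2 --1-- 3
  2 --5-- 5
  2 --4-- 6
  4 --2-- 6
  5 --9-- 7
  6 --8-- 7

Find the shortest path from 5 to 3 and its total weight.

Using Dijkstra's algorithm from vertex 5:
Shortest path: 5 -> 2 -> 3
Total weight: 5 + 1 = 6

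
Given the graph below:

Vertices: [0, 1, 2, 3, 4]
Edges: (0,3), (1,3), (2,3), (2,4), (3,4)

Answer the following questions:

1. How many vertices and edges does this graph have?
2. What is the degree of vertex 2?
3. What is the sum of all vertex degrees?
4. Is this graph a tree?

Count: 5 vertices, 5 edges.
Vertex 2 has neighbors [3, 4], degree = 2.
Handshaking lemma: 2 * 5 = 10.
A tree on 5 vertices has 4 edges. This graph has 5 edges (1 extra). Not a tree.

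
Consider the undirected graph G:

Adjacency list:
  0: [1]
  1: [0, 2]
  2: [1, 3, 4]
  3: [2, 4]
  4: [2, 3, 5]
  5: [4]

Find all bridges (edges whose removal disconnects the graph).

A bridge is an edge whose removal increases the number of connected components.
Bridges found: (0,1), (1,2), (4,5)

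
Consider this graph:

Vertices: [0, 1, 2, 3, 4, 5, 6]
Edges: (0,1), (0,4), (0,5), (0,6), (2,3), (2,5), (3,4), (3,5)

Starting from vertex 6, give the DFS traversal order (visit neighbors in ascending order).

DFS from vertex 6 (neighbors processed in ascending order):
Visit order: 6, 0, 1, 4, 3, 2, 5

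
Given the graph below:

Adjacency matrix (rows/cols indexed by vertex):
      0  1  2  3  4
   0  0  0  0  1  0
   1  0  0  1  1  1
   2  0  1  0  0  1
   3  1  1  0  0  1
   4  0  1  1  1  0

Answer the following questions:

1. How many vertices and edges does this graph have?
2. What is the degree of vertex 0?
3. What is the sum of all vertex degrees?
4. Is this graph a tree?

Count: 5 vertices, 6 edges.
Vertex 0 has neighbors [3], degree = 1.
Handshaking lemma: 2 * 6 = 12.
A tree on 5 vertices has 4 edges. This graph has 6 edges (2 extra). Not a tree.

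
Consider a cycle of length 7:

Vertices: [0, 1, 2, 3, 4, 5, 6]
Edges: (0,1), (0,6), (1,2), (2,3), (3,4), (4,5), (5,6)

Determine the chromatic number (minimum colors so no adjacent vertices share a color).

This is an odd cycle (C_7). Odd cycles are not bipartite (any 2-coloring forces two adjacent vertices to match), and 3 colors suffice.
Chromatic number = 3.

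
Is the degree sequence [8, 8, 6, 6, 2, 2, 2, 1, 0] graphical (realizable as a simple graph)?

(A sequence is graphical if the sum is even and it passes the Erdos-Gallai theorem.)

Sum of degrees = 35. Sum is odd, so the sequence is NOT graphical.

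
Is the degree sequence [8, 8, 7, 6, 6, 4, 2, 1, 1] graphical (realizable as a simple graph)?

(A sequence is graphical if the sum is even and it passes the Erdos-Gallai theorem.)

Sum of degrees = 43. Sum is odd, so the sequence is NOT graphical.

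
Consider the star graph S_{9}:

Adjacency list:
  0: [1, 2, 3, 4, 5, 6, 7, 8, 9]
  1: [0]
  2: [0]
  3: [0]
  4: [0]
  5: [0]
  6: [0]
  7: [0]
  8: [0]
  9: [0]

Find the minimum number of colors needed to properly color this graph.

S_{9} has one hub adjacent to 9 leaves; leaves are pairwise non-adjacent.
Color the hub 0 and every leaf 1.
Chromatic number = 2.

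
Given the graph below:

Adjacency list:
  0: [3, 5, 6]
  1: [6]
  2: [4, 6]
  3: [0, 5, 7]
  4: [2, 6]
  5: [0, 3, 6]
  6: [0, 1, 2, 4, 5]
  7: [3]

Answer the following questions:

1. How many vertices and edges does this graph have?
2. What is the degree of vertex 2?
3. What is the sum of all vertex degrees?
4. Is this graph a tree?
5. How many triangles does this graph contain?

Count: 8 vertices, 10 edges.
Vertex 2 has neighbors [4, 6], degree = 2.
Handshaking lemma: 2 * 10 = 20.
A tree on 8 vertices has 7 edges. This graph has 10 edges (3 extra). Not a tree.
Number of triangles = 3.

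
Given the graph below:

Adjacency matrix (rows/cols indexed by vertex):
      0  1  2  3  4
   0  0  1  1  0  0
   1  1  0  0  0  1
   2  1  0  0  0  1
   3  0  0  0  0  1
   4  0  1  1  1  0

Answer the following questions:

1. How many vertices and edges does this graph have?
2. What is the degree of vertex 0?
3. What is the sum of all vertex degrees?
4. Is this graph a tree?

Count: 5 vertices, 5 edges.
Vertex 0 has neighbors [1, 2], degree = 2.
Handshaking lemma: 2 * 5 = 10.
A tree on 5 vertices has 4 edges. This graph has 5 edges (1 extra). Not a tree.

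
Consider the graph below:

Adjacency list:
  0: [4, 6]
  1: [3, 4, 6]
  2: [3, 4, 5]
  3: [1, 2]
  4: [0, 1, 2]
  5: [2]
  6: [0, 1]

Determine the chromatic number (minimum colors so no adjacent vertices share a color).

The graph has a maximum clique of size 2 (lower bound on chromatic number).
A valid 2-coloring: {0: 0, 1: 0, 2: 0, 3: 1, 4: 1, 5: 1, 6: 1}.
Chromatic number = 2.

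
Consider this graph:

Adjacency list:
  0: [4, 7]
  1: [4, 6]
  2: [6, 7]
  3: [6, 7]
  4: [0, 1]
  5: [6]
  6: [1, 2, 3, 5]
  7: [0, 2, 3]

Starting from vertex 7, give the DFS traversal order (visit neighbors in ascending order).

DFS from vertex 7 (neighbors processed in ascending order):
Visit order: 7, 0, 4, 1, 6, 2, 3, 5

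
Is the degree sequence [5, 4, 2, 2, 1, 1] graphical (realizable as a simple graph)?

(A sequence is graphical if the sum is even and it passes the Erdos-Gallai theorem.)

Sum of degrees = 15. Sum is odd, so the sequence is NOT graphical.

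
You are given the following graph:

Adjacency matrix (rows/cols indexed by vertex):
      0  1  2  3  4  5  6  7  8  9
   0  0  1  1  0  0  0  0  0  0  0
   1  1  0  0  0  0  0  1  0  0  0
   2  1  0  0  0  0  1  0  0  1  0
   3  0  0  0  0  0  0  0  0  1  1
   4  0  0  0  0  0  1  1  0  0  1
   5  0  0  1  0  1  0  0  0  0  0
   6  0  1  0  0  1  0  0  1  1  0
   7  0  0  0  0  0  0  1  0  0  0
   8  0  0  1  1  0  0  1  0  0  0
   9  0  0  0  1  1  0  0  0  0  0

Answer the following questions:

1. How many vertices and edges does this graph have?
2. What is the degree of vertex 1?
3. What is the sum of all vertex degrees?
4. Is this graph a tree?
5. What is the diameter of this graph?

Count: 10 vertices, 12 edges.
Vertex 1 has neighbors [0, 6], degree = 2.
Handshaking lemma: 2 * 12 = 24.
A tree on 10 vertices has 9 edges. This graph has 12 edges (3 extra). Not a tree.
Diameter (longest shortest path) = 4.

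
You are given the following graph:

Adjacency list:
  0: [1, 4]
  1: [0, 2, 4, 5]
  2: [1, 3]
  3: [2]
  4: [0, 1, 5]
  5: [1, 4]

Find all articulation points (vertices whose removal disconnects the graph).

An articulation point is a vertex whose removal disconnects the graph.
Articulation points: [1, 2]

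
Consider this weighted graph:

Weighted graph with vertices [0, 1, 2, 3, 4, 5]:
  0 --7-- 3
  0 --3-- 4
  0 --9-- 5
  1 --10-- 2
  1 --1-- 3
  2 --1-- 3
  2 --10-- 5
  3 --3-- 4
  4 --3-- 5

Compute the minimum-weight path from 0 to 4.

Using Dijkstra's algorithm from vertex 0:
Shortest path: 0 -> 4
Total weight: 3 = 3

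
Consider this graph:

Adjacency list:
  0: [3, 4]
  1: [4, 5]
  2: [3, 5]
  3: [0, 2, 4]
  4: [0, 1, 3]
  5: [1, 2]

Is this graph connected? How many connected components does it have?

Checking connectivity: the graph has 1 connected component(s).
All vertices are reachable from each other. The graph IS connected.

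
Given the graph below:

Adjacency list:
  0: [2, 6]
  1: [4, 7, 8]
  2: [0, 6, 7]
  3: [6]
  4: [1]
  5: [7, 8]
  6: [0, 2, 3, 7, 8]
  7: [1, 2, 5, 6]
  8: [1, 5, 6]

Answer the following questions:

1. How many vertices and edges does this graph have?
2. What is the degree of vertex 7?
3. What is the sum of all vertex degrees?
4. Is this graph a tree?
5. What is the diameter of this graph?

Count: 9 vertices, 12 edges.
Vertex 7 has neighbors [1, 2, 5, 6], degree = 4.
Handshaking lemma: 2 * 12 = 24.
A tree on 9 vertices has 8 edges. This graph has 12 edges (4 extra). Not a tree.
Diameter (longest shortest path) = 4.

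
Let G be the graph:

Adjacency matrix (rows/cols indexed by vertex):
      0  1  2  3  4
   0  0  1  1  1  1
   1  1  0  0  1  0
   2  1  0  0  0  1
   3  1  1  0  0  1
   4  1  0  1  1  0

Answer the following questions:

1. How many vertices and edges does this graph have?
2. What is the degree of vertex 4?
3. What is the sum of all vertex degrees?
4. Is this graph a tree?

Count: 5 vertices, 7 edges.
Vertex 4 has neighbors [0, 2, 3], degree = 3.
Handshaking lemma: 2 * 7 = 14.
A tree on 5 vertices has 4 edges. This graph has 7 edges (3 extra). Not a tree.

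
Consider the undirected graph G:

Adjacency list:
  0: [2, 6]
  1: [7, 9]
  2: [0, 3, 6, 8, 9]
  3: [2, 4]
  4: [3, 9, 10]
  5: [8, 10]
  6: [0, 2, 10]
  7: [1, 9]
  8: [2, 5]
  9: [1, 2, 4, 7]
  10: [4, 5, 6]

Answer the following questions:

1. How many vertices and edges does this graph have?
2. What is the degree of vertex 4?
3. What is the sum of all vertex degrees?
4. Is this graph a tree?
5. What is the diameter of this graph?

Count: 11 vertices, 15 edges.
Vertex 4 has neighbors [3, 9, 10], degree = 3.
Handshaking lemma: 2 * 15 = 30.
A tree on 11 vertices has 10 edges. This graph has 15 edges (5 extra). Not a tree.
Diameter (longest shortest path) = 4.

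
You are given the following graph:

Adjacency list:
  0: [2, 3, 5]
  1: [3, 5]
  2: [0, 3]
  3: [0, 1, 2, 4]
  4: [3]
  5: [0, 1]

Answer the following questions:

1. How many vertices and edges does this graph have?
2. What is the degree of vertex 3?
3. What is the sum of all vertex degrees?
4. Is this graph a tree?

Count: 6 vertices, 7 edges.
Vertex 3 has neighbors [0, 1, 2, 4], degree = 4.
Handshaking lemma: 2 * 7 = 14.
A tree on 6 vertices has 5 edges. This graph has 7 edges (2 extra). Not a tree.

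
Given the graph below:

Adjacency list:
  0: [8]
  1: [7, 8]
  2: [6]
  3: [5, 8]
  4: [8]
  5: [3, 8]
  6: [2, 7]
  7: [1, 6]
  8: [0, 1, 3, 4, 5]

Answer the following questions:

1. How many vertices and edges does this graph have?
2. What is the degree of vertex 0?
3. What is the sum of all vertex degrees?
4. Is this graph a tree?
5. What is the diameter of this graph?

Count: 9 vertices, 9 edges.
Vertex 0 has neighbors [8], degree = 1.
Handshaking lemma: 2 * 9 = 18.
A tree on 9 vertices has 8 edges. This graph has 9 edges (1 extra). Not a tree.
Diameter (longest shortest path) = 5.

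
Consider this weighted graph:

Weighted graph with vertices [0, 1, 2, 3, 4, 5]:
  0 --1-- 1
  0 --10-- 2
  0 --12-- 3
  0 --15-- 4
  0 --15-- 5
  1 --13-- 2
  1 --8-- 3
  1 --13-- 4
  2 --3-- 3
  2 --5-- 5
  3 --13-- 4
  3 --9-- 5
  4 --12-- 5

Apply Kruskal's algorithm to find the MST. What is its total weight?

Applying Kruskal's algorithm (sort edges by weight, add if no cycle):
  Add (0,1) w=1
  Add (2,3) w=3
  Add (2,5) w=5
  Add (1,3) w=8
  Skip (3,5) w=9 (creates cycle)
  Skip (0,2) w=10 (creates cycle)
  Skip (0,3) w=12 (creates cycle)
  Add (4,5) w=12
  Skip (1,2) w=13 (creates cycle)
  Skip (1,4) w=13 (creates cycle)
  Skip (3,4) w=13 (creates cycle)
  Skip (0,4) w=15 (creates cycle)
  Skip (0,5) w=15 (creates cycle)
MST weight = 29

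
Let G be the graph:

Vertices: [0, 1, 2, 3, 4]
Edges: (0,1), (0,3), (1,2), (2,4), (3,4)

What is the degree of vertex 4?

Vertex 4 has neighbors [2, 3], so deg(4) = 2.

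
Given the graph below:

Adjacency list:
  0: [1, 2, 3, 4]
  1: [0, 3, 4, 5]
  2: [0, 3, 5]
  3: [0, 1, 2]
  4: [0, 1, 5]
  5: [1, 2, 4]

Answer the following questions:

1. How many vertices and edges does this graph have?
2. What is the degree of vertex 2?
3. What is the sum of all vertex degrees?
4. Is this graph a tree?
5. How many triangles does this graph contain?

Count: 6 vertices, 10 edges.
Vertex 2 has neighbors [0, 3, 5], degree = 3.
Handshaking lemma: 2 * 10 = 20.
A tree on 6 vertices has 5 edges. This graph has 10 edges (5 extra). Not a tree.
Number of triangles = 4.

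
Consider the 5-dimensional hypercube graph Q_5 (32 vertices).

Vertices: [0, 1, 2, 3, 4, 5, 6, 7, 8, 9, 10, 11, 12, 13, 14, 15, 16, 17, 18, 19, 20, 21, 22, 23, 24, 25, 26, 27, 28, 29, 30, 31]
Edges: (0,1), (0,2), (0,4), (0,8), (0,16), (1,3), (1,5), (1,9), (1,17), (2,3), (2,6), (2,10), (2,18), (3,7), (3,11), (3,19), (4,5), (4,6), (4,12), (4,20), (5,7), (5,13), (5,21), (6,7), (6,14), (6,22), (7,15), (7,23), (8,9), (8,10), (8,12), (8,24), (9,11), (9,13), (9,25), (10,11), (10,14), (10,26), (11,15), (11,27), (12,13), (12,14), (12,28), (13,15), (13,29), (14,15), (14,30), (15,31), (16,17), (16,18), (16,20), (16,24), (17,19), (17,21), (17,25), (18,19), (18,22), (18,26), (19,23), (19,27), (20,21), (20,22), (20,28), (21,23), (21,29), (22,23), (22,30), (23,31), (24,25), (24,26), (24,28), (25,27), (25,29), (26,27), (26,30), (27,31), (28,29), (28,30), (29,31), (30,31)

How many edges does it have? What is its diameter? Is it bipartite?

The 5-dimensional hypercube Q_5 has 32 vertices and each vertex has degree 5.
Total edges = 32 * 5 / 2 = 80.
Diameter = 5 (max Hamming distance between binary labels).
Hypercubes are bipartite (partition by parity of binary representation).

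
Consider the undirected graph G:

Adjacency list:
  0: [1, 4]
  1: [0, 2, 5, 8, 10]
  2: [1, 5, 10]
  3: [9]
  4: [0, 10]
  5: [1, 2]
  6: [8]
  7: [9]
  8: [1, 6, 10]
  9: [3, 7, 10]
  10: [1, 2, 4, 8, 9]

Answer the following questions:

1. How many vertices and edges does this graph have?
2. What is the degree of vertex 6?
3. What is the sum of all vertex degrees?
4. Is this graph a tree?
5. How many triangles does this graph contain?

Count: 11 vertices, 14 edges.
Vertex 6 has neighbors [8], degree = 1.
Handshaking lemma: 2 * 14 = 28.
A tree on 11 vertices has 10 edges. This graph has 14 edges (4 extra). Not a tree.
Number of triangles = 3.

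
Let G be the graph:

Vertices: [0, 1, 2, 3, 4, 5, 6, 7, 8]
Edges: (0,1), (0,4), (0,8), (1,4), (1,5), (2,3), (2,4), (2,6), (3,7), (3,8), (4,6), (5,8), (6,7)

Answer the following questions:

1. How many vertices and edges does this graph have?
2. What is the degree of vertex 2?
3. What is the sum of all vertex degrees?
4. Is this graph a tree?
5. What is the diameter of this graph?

Count: 9 vertices, 13 edges.
Vertex 2 has neighbors [3, 4, 6], degree = 3.
Handshaking lemma: 2 * 13 = 26.
A tree on 9 vertices has 8 edges. This graph has 13 edges (5 extra). Not a tree.
Diameter (longest shortest path) = 3.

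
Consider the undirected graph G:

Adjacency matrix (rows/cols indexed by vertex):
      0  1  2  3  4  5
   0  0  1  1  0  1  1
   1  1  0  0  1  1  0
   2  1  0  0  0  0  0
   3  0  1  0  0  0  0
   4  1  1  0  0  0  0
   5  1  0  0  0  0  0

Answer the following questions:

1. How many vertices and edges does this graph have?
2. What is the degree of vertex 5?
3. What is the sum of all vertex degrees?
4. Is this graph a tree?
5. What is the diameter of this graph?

Count: 6 vertices, 6 edges.
Vertex 5 has neighbors [0], degree = 1.
Handshaking lemma: 2 * 6 = 12.
A tree on 6 vertices has 5 edges. This graph has 6 edges (1 extra). Not a tree.
Diameter (longest shortest path) = 3.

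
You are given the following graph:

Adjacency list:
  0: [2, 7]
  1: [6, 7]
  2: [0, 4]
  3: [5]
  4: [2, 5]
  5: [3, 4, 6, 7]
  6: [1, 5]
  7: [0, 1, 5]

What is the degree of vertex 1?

Vertex 1 has neighbors [6, 7], so deg(1) = 2.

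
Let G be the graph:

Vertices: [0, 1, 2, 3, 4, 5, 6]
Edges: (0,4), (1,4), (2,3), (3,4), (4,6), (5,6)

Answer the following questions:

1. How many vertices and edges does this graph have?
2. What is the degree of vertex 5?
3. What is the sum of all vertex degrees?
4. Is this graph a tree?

Count: 7 vertices, 6 edges.
Vertex 5 has neighbors [6], degree = 1.
Handshaking lemma: 2 * 6 = 12.
A graph is a tree iff it is connected and has exactly n-1 edges. This graph is connected (all 7 vertices in one component) and has 7-1 = 6 edges. It is a tree.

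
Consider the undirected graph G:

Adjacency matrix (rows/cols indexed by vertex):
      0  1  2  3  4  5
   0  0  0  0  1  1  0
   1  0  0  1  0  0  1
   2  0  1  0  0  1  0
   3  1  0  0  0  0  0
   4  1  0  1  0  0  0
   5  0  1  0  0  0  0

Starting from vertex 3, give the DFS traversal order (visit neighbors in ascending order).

DFS from vertex 3 (neighbors processed in ascending order):
Visit order: 3, 0, 4, 2, 1, 5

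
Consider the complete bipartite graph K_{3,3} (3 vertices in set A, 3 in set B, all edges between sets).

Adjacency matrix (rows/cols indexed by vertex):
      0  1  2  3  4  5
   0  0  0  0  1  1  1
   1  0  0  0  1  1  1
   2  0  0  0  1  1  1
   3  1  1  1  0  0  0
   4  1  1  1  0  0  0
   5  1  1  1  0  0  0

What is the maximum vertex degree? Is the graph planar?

Set-A vertices have degree 3; set-B vertices have degree 3. Maximum degree = max(3,3) = 3.
K_{3,3} contains K_{3,3} as a subgraph (since both sides have >= 3 vertices); by Kuratowski's theorem it is not planar.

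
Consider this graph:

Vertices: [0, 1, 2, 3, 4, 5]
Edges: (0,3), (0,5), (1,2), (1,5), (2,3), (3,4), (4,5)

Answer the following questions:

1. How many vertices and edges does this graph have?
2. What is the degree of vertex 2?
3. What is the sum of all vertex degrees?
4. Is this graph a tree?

Count: 6 vertices, 7 edges.
Vertex 2 has neighbors [1, 3], degree = 2.
Handshaking lemma: 2 * 7 = 14.
A tree on 6 vertices has 5 edges. This graph has 7 edges (2 extra). Not a tree.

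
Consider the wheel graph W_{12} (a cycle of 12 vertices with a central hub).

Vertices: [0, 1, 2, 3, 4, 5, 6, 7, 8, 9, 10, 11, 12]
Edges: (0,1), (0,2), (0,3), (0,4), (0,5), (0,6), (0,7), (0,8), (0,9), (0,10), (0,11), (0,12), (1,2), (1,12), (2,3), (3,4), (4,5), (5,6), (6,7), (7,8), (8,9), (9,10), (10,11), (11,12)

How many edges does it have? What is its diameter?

Wheel graph W_{12}: 12 cycle edges + 12 spoke edges = 24 edges.
The hub is distance 1 from all cycle vertices. Max distance between cycle vertices through hub is 2.
Diameter = 2.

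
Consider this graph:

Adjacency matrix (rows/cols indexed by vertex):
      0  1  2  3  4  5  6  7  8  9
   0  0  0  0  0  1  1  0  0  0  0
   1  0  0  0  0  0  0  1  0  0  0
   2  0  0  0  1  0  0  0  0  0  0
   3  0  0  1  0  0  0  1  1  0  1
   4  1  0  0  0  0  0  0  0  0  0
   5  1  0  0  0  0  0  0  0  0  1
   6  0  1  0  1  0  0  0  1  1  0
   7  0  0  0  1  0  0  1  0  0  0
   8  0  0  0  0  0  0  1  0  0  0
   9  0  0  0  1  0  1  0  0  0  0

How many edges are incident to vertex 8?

Vertex 8 has neighbors [6], so deg(8) = 1.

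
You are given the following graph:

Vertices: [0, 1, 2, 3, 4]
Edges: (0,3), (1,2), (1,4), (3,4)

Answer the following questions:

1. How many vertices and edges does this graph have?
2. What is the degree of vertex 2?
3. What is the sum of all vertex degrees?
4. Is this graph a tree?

Count: 5 vertices, 4 edges.
Vertex 2 has neighbors [1], degree = 1.
Handshaking lemma: 2 * 4 = 8.
A graph is a tree iff it is connected and has exactly n-1 edges. This graph is connected (all 5 vertices in one component) and has 5-1 = 4 edges. It is a tree.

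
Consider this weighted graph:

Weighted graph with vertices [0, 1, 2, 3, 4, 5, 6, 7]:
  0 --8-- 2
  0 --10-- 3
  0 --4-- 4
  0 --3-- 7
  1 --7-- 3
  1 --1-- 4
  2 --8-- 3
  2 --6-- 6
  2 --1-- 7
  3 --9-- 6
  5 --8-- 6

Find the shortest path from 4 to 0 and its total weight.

Using Dijkstra's algorithm from vertex 4:
Shortest path: 4 -> 0
Total weight: 4 = 4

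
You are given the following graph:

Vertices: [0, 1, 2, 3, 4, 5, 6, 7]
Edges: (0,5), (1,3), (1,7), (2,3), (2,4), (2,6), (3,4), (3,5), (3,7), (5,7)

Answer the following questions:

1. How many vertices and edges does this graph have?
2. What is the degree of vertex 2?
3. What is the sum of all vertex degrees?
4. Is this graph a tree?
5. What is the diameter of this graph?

Count: 8 vertices, 10 edges.
Vertex 2 has neighbors [3, 4, 6], degree = 3.
Handshaking lemma: 2 * 10 = 20.
A tree on 8 vertices has 7 edges. This graph has 10 edges (3 extra). Not a tree.
Diameter (longest shortest path) = 4.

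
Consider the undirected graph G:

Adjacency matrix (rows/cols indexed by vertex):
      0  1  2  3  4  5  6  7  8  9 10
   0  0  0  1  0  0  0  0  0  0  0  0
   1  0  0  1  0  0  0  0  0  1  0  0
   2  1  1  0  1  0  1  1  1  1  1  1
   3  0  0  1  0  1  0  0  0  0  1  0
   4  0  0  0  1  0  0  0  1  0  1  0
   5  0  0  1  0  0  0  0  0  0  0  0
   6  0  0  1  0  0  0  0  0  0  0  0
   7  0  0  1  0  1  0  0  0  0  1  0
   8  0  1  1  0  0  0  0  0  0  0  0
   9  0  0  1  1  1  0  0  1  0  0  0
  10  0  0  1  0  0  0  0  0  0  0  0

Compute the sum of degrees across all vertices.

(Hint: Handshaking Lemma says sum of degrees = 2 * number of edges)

Count edges: 15 edges.
By Handshaking Lemma: sum of degrees = 2 * 15 = 30.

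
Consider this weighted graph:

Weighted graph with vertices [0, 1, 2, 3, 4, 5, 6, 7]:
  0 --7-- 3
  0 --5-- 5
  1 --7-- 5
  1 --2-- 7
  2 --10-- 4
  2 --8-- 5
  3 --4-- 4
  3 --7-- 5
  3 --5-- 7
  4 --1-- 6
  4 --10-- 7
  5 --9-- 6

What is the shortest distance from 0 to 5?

Using Dijkstra's algorithm from vertex 0:
Shortest path: 0 -> 5
Total weight: 5 = 5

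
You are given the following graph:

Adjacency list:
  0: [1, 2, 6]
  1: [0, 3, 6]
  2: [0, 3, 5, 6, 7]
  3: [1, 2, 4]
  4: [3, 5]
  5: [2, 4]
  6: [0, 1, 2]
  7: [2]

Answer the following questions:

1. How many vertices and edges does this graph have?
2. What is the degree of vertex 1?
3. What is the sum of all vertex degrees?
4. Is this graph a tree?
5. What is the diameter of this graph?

Count: 8 vertices, 11 edges.
Vertex 1 has neighbors [0, 3, 6], degree = 3.
Handshaking lemma: 2 * 11 = 22.
A tree on 8 vertices has 7 edges. This graph has 11 edges (4 extra). Not a tree.
Diameter (longest shortest path) = 3.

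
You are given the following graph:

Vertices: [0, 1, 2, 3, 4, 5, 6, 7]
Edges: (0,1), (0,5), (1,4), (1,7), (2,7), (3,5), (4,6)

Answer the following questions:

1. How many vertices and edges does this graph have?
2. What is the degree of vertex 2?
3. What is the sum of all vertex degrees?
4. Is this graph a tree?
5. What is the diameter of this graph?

Count: 8 vertices, 7 edges.
Vertex 2 has neighbors [7], degree = 1.
Handshaking lemma: 2 * 7 = 14.
A graph is a tree iff it is connected and has exactly n-1 edges. This graph is connected (all 8 vertices in one component) and has 8-1 = 7 edges. It is a tree.
Diameter (longest shortest path) = 5.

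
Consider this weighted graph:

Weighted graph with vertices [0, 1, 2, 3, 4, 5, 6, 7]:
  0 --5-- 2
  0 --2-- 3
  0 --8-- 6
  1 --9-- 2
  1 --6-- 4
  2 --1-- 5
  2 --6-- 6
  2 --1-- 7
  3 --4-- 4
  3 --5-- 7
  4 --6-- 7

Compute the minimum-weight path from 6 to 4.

Using Dijkstra's algorithm from vertex 6:
Shortest path: 6 -> 2 -> 7 -> 4
Total weight: 6 + 1 + 6 = 13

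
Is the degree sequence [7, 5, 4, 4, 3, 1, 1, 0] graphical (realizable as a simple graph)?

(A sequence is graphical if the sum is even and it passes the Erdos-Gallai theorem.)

Sum of degrees = 25. Sum is odd, so the sequence is NOT graphical.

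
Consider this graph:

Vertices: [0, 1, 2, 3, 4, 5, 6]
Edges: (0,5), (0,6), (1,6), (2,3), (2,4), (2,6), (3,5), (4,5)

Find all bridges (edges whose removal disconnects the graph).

A bridge is an edge whose removal increases the number of connected components.
Bridges found: (1,6)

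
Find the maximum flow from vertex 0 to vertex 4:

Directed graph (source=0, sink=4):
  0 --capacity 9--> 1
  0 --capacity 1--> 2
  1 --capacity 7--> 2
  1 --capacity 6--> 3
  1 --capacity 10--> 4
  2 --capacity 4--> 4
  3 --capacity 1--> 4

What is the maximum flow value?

Computing max flow:
  Flow on (0->1): 9/9
  Flow on (0->2): 1/1
  Flow on (1->4): 9/10
  Flow on (2->4): 1/4
Maximum flow = 10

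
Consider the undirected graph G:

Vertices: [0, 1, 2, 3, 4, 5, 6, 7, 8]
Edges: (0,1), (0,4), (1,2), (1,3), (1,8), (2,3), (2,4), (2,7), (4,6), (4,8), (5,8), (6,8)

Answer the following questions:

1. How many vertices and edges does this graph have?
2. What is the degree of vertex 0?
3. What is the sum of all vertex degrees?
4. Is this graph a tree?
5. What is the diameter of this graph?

Count: 9 vertices, 12 edges.
Vertex 0 has neighbors [1, 4], degree = 2.
Handshaking lemma: 2 * 12 = 24.
A tree on 9 vertices has 8 edges. This graph has 12 edges (4 extra). Not a tree.
Diameter (longest shortest path) = 4.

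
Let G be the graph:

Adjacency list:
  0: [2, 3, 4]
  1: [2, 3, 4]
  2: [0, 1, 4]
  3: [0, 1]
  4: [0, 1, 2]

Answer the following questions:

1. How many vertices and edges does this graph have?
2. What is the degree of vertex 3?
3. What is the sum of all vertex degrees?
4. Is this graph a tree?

Count: 5 vertices, 7 edges.
Vertex 3 has neighbors [0, 1], degree = 2.
Handshaking lemma: 2 * 7 = 14.
A tree on 5 vertices has 4 edges. This graph has 7 edges (3 extra). Not a tree.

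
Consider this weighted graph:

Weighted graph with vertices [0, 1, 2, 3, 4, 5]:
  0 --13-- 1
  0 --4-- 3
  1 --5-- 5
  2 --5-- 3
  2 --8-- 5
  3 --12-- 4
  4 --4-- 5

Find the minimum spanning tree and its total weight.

Applying Kruskal's algorithm (sort edges by weight, add if no cycle):
  Add (0,3) w=4
  Add (4,5) w=4
  Add (1,5) w=5
  Add (2,3) w=5
  Add (2,5) w=8
  Skip (3,4) w=12 (creates cycle)
  Skip (0,1) w=13 (creates cycle)
MST weight = 26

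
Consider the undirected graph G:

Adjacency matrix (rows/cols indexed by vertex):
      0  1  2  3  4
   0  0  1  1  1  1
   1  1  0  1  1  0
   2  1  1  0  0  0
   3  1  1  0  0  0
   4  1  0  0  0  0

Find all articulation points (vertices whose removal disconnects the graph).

An articulation point is a vertex whose removal disconnects the graph.
Articulation points: [0]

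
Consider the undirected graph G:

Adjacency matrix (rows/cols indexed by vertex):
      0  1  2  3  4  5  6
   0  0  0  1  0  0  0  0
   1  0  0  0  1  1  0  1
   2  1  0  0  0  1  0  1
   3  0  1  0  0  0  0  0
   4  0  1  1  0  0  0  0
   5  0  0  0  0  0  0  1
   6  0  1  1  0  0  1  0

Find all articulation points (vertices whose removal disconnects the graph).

An articulation point is a vertex whose removal disconnects the graph.
Articulation points: [1, 2, 6]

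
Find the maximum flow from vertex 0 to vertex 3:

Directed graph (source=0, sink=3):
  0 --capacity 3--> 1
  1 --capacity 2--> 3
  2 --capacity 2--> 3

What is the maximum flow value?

Computing max flow:
  Flow on (0->1): 2/3
  Flow on (1->3): 2/2
Maximum flow = 2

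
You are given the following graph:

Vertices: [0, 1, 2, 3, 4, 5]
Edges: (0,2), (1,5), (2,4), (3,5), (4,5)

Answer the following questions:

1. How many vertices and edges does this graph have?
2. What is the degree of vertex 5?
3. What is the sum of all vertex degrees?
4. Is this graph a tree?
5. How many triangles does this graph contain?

Count: 6 vertices, 5 edges.
Vertex 5 has neighbors [1, 3, 4], degree = 3.
Handshaking lemma: 2 * 5 = 10.
A graph is a tree iff it is connected and has exactly n-1 edges. This graph is connected (all 6 vertices in one component) and has 6-1 = 5 edges. It is a tree.
Number of triangles = 0.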